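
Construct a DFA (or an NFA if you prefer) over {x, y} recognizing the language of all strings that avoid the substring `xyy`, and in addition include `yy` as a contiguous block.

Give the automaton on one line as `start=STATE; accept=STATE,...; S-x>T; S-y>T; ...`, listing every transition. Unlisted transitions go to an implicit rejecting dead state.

start=S0; accept=S4,S6,S7; S0-x>S1; S0-y>S2; S1-x>S1; S1-y>S3; S2-x>S1; S2-y>S4; S3-x>S1; S3-y>S5; S4-x>S6; S4-y>S4; S5-x>S5; S5-y>S5; S6-x>S6; S6-y>S7; S7-x>S6; S7-y>S5

Handle the two conditions separately and then intersect. One (4 states) tracks partial matches of the forbidden pattern `xyy`; the other (3 states) tracks whether and how much of `yy` has been seen. Each combined state is a pair, one component from each; accept when both components accept.
        x   y  
>  S0   S1  S2 
   S1   S1  S3 
   S2   S1  S4 
   S3   S1  S5 
 * S4   S6  S4 
   S5   S5  S5 
 * S6   S6  S7 
 * S7   S6  S5 
(> = start, * = accepting)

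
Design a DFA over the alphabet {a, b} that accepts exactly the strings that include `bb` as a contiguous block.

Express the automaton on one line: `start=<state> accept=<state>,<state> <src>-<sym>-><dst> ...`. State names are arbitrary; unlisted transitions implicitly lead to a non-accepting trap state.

States q0..q1 record the length of the longest prefix of `bb` that matches the current input suffix. Reaching q2 means `bb` has been seen, and we stay there forever. Accept from q2.
        a   b  
>  q0   q0  q1 
   q1   q0  q2 
 * q2   q2  q2 
(> = start, * = accepting)

start=q0 accept=q2 q0-a->q0 q0-b->q1 q1-a->q0 q1-b->q2 q2-a->q2 q2-b->q2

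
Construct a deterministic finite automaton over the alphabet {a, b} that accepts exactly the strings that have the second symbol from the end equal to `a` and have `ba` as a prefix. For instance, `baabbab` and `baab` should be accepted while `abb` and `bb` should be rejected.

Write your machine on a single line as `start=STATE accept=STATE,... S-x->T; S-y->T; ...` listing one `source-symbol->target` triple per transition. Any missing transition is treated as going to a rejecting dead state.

start=s0; accept=s8,s9; s0-a->s1; s0-b->s2; s1-a->s3; s1-b->s4; s2-a->s5; s2-b->s6; s3-a->s3; s3-b->s4; s4-a->s7; s4-b->s6; s5-a->s8; s5-b->s9; s6-a->s7; s6-b->s6; s7-a->s3; s7-b->s4; s8-a->s8; s8-b->s9; s9-a->s5; s9-b->s10; s10-a->s5; s10-b->s10

Run two small machines in parallel and take their product. One (7 states) tracks the last 2 symbols read; the other (4 states) tracks whether the input so far still matches the prefix `ba`. Each combined state is a pair, one component from each; accept when both components accept.
11 states suffice.
          a    b  
>  s0     s1   s2 
   s1     s3   s4 
   s2     s5   s6 
   s3     s3   s4 
   s4     s7   s6 
   s5     s8   s9 
   s6     s7   s6 
   s7     s3   s4 
 * s8     s8   s9 
 * s9     s5  s10 
   s10    s5  s10 
(> = start, * = accepting)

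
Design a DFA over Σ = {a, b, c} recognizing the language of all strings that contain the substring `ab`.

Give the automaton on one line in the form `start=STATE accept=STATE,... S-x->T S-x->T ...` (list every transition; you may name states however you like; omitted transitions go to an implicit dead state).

start=S0 accept=S2 S0-a->S1 S0-b->S0 S0-c->S0 S1-a->S1 S1-b->S2 S1-c->S0 S2-a->S2 S2-b->S2 S2-c->S2

Track how much of `ab` has been matched so far: state S0 is no progress, S2 is the absorbing accept state reached once `ab` has occurred. Intermediate states record partial matches; on a mismatch, fall back to the longest reusable overlap.
        a   b   c  
>  S0   S1  S0  S0 
   S1   S1  S2  S0 
 * S2   S2  S2  S2 
(> = start, * = accepting)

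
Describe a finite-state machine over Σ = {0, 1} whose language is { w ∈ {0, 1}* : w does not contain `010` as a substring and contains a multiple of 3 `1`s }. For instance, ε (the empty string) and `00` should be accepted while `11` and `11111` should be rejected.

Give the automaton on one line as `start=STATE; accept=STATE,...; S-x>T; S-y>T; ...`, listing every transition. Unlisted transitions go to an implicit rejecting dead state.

start=S0; accept=S0,S1,S10; S0-0>S1; S0-1>S2; S1-0>S1; S1-1>S3; S2-0>S4; S2-1>S5; S3-0>S6; S3-1>S5; S4-0>S4; S4-1>S7; S5-0>S8; S5-1>S0; S6-0>S6; S6-1>S9; S7-0>S9; S7-1>S0; S8-0>S8; S8-1>S10; S9-0>S9; S9-1>S11; S10-0>S11; S10-1>S2; S11-0>S11; S11-1>S6

Handle the two conditions separately and then intersect. One (4 states) tracks partial matches of the forbidden pattern `010`; the other (3 states) tracks the count of `1`s modulo 3. Each combined state is a pair, one component from each; accept when both components accept.
With 12 states:
          0    1  
>* S0     S1   S2 
 * S1     S1   S3 
   S2     S4   S5 
   S3     S6   S5 
   S4     S4   S7 
   S5     S8   S0 
   S6     S6   S9 
   S7     S9   S0 
   S8     S8  S10 
   S9     S9  S11 
 * S10   S11   S2 
   S11   S11   S6 
(> = start, * = accepting)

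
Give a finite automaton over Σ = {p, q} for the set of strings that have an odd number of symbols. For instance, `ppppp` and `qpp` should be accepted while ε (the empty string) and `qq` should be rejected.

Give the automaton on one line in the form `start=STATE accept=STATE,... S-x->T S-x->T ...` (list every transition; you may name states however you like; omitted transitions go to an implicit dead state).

Only the length mod 2 matters, so use a 2-cycle: from any state, every input symbol moves to the next state, wrapping S1 back to S0. Mark S1 accepting.
A 2-state machine:
        p   q  
>  S0   S1  S1 
 * S1   S0  S0 
(> = start, * = accepting)

start=S0 accept=S1 S0-p->S1 S0-q->S1 S1-p->S0 S1-q->S0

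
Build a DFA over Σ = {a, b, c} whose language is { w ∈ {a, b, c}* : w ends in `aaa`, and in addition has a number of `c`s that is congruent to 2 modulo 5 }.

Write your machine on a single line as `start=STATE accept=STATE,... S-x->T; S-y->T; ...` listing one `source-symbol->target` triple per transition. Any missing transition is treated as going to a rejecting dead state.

Run two small machines in parallel and take their product. The first has 4 states tracking how much of the suffix `aaa` has currently been matched; the second has 5 states tracking the count of `c`s modulo 5. A product state is a pair (one from each), accepting exactly when both do. After merging equivalent states the machine shrinks.
8 states suffice.
        a   b   c  
>  q0   q0  q0  q1 
   q1   q1  q1  q2 
   q2   q3  q2  q4 
   q3   q5  q2  q4 
   q4   q4  q4  q6 
   q5   q7  q2  q4 
   q6   q6  q6  q0 
 * q7   q7  q2  q4 
(> = start, * = accepting)

start=q0; accept=q7; q0-a->q0; q0-b->q0; q0-c->q1; q1-a->q1; q1-b->q1; q1-c->q2; q2-a->q3; q2-b->q2; q2-c->q4; q3-a->q5; q3-b->q2; q3-c->q4; q4-a->q4; q4-b->q4; q4-c->q6; q5-a->q7; q5-b->q2; q5-c->q4; q6-a->q6; q6-b->q6; q6-c->q0; q7-a->q7; q7-b->q2; q7-c->q4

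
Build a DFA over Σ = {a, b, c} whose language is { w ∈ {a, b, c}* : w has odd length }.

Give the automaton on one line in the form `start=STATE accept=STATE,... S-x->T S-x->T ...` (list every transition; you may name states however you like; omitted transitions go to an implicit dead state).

start=S0 accept=S1 S0-a->S1 S0-b->S1 S0-c->S1 S1-a->S0 S1-b->S0 S1-c->S0

Count input length modulo 2: every symbol advances one step around the cycle S0 → S1 → S0. Accept at S1.
A 2-state machine:
        a   b   c  
>  S0   S1  S1  S1 
 * S1   S0  S0  S0 
(> = start, * = accepting)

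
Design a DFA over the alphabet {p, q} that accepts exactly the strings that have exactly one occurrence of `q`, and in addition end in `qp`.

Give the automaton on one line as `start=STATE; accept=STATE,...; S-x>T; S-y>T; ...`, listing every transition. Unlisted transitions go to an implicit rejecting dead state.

start=A; accept=C; A-p>A; A-q>B; B-p>C; B-q>D; C-p>D; C-q>D; D-p>D; D-q>D

Build one automaton per condition and run them in lockstep. One (3 states) tracks the count of `q`s, saturating at 2; the other (3 states) tracks how much of the suffix `qp` has currently been matched. Each combined state is a pair, one component from each; accept when both components accept. Minimizing collapses redundant product states.
A 4-state machine:
       p  q 
>  A   A  B 
   B   C  D 
 * C   D  D 
   D   D  D 
(> = start, * = accepting)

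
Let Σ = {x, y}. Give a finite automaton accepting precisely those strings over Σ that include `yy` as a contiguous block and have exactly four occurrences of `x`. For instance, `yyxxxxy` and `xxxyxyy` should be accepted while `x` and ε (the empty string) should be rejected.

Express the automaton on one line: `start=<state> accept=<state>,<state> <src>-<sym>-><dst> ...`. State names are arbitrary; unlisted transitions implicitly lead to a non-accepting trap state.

start=S0 accept=S15 S0-x->S1 S0-y->S2 S1-x->S3 S1-y->S4 S2-x->S1 S2-y->S5 S3-x->S6 S3-y->S7 S4-x->S3 S4-y->S8 S5-x->S8 S5-y->S5 S6-x->S9 S6-y->S10 S7-x->S6 S7-y->S11 S8-x->S11 S8-y->S8 S9-x->S12 S9-y->S13 S10-x->S9 S10-y->S14 S11-x->S14 S11-y->S11 S12-x->S12 S12-y->S12 S13-x->S12 S13-y->S15 S14-x->S15 S14-y->S14 S15-x->S12 S15-y->S15

Build one automaton per condition and run them in lockstep. One (3 states) tracks whether and how much of `yy` has been seen; the other (6 states) tracks the count of `x`s, saturating at 5. Each combined state is a pair, one component from each; accept when both components accept. Equivalent product states are then merged.
With 16 states:
          x    y  
>  S0     S1   S2 
   S1     S3   S4 
   S2     S1   S5 
   S3     S6   S7 
   S4     S3   S8 
   S5     S8   S5 
   S6     S9  S10 
   S7     S6  S11 
   S8    S11   S8 
   S9    S12  S13 
   S10    S9  S14 
   S11   S14  S11 
   S12   S12  S12 
   S13   S12  S15 
   S14   S15  S14 
 * S15   S12  S15 
(> = start, * = accepting)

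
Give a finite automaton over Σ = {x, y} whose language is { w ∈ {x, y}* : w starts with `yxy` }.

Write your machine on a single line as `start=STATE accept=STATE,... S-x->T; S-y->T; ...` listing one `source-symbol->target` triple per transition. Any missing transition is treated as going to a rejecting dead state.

start=q0; accept=q3; q0-x->q4; q0-y->q1; q1-x->q2; q1-y->q4; q2-x->q4; q2-y->q3; q3-x->q3; q3-y->q3; q4-x->q4; q4-y->q4

Walk along `yxy` while the input agrees: from q0 take `y` to q1, and so on. Any deviation drops to the rejecting sink q4. Once q3 is reached the prefix is confirmed and every continuation is accepted.
With 5 states:
        x   y  
>  q0   q4  q1 
   q1   q2  q4 
   q2   q4  q3 
 * q3   q3  q3 
   q4   q4  q4 
(> = start, * = accepting)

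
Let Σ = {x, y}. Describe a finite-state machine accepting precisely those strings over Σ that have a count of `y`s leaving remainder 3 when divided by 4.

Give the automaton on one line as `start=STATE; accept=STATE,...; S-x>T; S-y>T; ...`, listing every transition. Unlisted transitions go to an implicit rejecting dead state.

start=q0; accept=q3; q0-x>q0; q0-y>q1; q1-x>q1; q1-y>q2; q2-x>q2; q2-y>q3; q3-x>q3; q3-y>q0

The only thing that matters is how many `y`s have appeared, reduced mod 4. Use one state per residue: q0 for 0, …, q3 for 3. Reading `y` moves to the next residue; anything else stays put. q3 is accepting.
4 states suffice.
        x   y  
>  q0   q0  q1 
   q1   q1  q2 
   q2   q2  q3 
 * q3   q3  q0 
(> = start, * = accepting)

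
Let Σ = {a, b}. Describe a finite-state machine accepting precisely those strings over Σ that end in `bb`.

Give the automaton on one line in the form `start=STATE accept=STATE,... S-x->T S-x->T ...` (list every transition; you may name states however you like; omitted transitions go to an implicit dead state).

start=q0 accept=q2 q0-a->q0 q0-b->q1 q1-a->q0 q1-b->q2 q2-a->q0 q2-b->q2

Remember how much of `bb` the current input suffix matches. State q0 means no match yet; q1 means the last symbol is `b`; q2 means the last 2 symbols are `bb`. Only q2 accepts. On a mismatch, fall back to the longest proper suffix that is still a prefix of `bb`.
A 3-state machine:
        a   b  
>  q0   q0  q1 
   q1   q0  q2 
 * q2   q0  q2 
(> = start, * = accepting)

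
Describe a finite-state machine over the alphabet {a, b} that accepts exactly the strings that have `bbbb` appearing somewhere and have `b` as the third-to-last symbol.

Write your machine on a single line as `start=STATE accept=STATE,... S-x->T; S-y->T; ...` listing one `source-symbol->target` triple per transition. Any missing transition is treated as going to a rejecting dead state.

start=q0; accept=q15,q16,q17,q18; q0-a->q1; q0-b->q2; q1-a->q3; q1-b->q4; q2-a->q5; q2-b->q6; q3-a->q7; q3-b->q8; q4-a->q9; q4-b->q10; q5-a->q11; q5-b->q12; q6-a->q13; q6-b->q14; q7-a->q7; q7-b->q8; q8-a->q9; q8-b->q10; q9-a->q11; q9-b->q12; q10-a->q13; q10-b->q14; q11-a->q7; q11-b->q8; q12-a->q9; q12-b->q10; q13-a->q11; q13-b->q12; q14-a->q13; q14-b->q15; q15-a->q16; q15-b->q15; q16-a->q17; q16-b->q18; q17-a->q19; q17-b->q20; q18-a->q21; q18-b->q22; q19-a->q19; q19-b->q20; q20-a->q21; q20-b->q22; q21-a->q17; q21-b->q18; q22-a->q16; q22-b->q15

Build one automaton per condition and run them in lockstep. One (5 states) tracks whether and how much of `bbbb` has been seen; the other (15 states) tracks the last 3 symbols read. Each combined state is a pair, one component from each; accept when both components accept.
23 states suffice.
          a    b  
>  q0     q1   q2 
   q1     q3   q4 
   q2     q5   q6 
   q3     q7   q8 
   q4     q9  q10 
   q5    q11  q12 
   q6    q13  q14 
   q7     q7   q8 
   q8     q9  q10 
   q9    q11  q12 
   q10   q13  q14 
   q11    q7   q8 
   q12    q9  q10 
   q13   q11  q12 
   q14   q13  q15 
 * q15   q16  q15 
 * q16   q17  q18 
 * q17   q19  q20 
 * q18   q21  q22 
   q19   q19  q20 
   q20   q21  q22 
   q21   q17  q18 
   q22   q16  q15 
(> = start, * = accepting)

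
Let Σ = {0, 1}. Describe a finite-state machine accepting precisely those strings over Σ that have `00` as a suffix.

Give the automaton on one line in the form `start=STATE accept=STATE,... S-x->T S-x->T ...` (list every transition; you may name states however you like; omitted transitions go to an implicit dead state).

Let each state record the length of the longest suffix of the input read so far that is also a prefix of `00`. B means the last symbol is `0`; C means the last 2 symbols are `00`. Accept only at C, where the string currently ends in `00`.
3 states suffice.
       0  1 
>  A   B  A 
   B   C  A 
 * C   C  A 
(> = start, * = accepting)

start=A accept=C A-0->B A-1->A B-0->C B-1->A C-0->C C-1->A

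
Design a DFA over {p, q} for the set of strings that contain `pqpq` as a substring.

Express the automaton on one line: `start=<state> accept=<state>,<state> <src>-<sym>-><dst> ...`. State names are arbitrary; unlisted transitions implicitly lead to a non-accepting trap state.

start=s0 accept=s4 s0-p->s1 s0-q->s0 s1-p->s1 s1-q->s2 s2-p->s3 s2-q->s0 s3-p->s1 s3-q->s4 s4-p->s4 s4-q->s4

Track how much of `pqpq` has been matched so far: state s0 is no progress, s4 is the absorbing accept state reached once `pqpq` has occurred. Intermediate states record partial matches; on a mismatch, fall back to the longest reusable overlap.
5 states suffice.
        p   q  
>  s0   s1  s0 
   s1   s1  s2 
   s2   s3  s0 
   s3   s1  s4 
 * s4   s4  s4 
(> = start, * = accepting)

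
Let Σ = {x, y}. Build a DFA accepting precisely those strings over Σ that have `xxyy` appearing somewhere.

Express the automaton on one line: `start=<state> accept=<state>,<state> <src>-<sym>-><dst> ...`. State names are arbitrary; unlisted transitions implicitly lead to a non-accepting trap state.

start=s0 accept=s4 s0-x->s1 s0-y->s0 s1-x->s2 s1-y->s0 s2-x->s2 s2-y->s3 s3-x->s1 s3-y->s4 s4-x->s4 s4-y->s4

States s0..s3 record the length of the longest prefix of `xxyy` that matches the current input suffix. Reaching s4 means `xxyy` has been seen, and we stay there forever. Accept from s4.
With 5 states:
        x   y  
>  s0   s1  s0 
   s1   s2  s0 
   s2   s2  s3 
   s3   s1  s4 
 * s4   s4  s4 
(> = start, * = accepting)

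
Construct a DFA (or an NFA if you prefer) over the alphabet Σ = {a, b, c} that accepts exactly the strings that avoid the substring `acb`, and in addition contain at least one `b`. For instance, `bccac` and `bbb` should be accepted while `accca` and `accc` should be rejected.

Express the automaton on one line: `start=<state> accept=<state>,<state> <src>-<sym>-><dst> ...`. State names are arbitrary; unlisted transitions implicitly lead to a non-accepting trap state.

Build one automaton per condition and run them in lockstep. One (4 states) tracks partial matches of the forbidden pattern `acb`; the other (3 states) tracks the count of `b`s, saturating at 2. Each combined state is a pair, one component from each; accept when both components accept.
          a    b    c  
>  q0     q1   q2   q0 
   q1     q1   q2   q3 
 * q2     q4   q5   q2 
   q3     q1   q6   q0 
 * q4     q4   q5   q7 
 * q5     q8   q5   q5 
   q6     q6   q9   q6 
 * q7     q4   q9   q2 
 * q8     q8   q5  q10 
   q9     q9   q9   q9 
 * q10    q8   q9   q5 
(> = start, * = accepting)

start=q0 accept=q2,q4,q5,q7,q8,q10 q0-a->q1 q0-b->q2 q0-c->q0 q1-a->q1 q1-b->q2 q1-c->q3 q2-a->q4 q2-b->q5 q2-c->q2 q3-a->q1 q3-b->q6 q3-c->q0 q4-a->q4 q4-b->q5 q4-c->q7 q5-a->q8 q5-b->q5 q5-c->q5 q6-a->q6 q6-b->q9 q6-c->q6 q7-a->q4 q7-b->q9 q7-c->q2 q8-a->q8 q8-b->q5 q8-c->q10 q9-a->q9 q9-b->q9 q9-c->q9 q10-a->q8 q10-b->q9 q10-c->q5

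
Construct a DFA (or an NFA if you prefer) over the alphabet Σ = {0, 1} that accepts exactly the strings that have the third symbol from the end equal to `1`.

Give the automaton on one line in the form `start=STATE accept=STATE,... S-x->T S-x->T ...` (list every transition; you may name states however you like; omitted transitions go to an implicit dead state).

start=q0 accept=q11,q12,q13,q14 q0-0->q1 q0-1->q2 q1-0->q3 q1-1->q4 q2-0->q5 q2-1->q6 q3-0->q7 q3-1->q8 q4-0->q9 q4-1->q10 q5-0->q11 q5-1->q12 q6-0->q13 q6-1->q14 q7-0->q7 q7-1->q8 q8-0->q9 q8-1->q10 q9-0->q11 q9-1->q12 q10-0->q13 q10-1->q14 q11-0->q7 q11-1->q8 q12-0->q9 q12-1->q10 q13-0->q11 q13-1->q12 q14-0->q13 q14-1->q14

Because acceptance depends on a position counted from the end, the machine has to buffer the most recent 3 symbols. Make each state the string of the last up-to-3 symbols read; on input `x` shift the window left and append `x`. Accept when the buffered window has length 3 and begins with `1`.
15 states suffice.
          0    1  
>  q0     q1   q2 
   q1     q3   q4 
   q2     q5   q6 
   q3     q7   q8 
   q4     q9  q10 
   q5    q11  q12 
   q6    q13  q14 
   q7     q7   q8 
   q8     q9  q10 
   q9    q11  q12 
   q10   q13  q14 
 * q11    q7   q8 
 * q12    q9  q10 
 * q13   q11  q12 
 * q14   q13  q14 
(> = start, * = accepting)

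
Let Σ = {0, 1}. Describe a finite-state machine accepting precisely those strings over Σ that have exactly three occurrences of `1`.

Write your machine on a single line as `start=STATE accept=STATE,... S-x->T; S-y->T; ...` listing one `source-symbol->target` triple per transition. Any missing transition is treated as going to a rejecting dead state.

Count `1`s, saturating at 4: states A through D mean 0 through 3 `1`s seen; E means more than 3. Each `1` increments (capped at E); other symbols loop. Accept from {D}.
A 5-state machine:
       0  1 
>  A   A  B 
   B   B  C 
   C   C  D 
 * D   D  E 
   E   E  E 
(> = start, * = accepting)

start=A; accept=D; A-0->A; A-1->B; B-0->B; B-1->C; C-0->C; C-1->D; D-0->D; D-1->E; E-0->E; E-1->E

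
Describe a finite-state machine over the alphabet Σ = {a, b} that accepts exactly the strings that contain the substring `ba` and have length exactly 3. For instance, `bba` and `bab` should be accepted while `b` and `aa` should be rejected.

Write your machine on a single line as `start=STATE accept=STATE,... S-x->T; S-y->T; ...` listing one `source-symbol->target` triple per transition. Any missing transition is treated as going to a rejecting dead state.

Handle the two conditions separately and then intersect. The first has 3 states tracking whether and how much of `ba` has been seen; the second has 5 states tracking the input length, saturating at 4. A product state is a pair (one from each), accepting exactly when both do. After merging equivalent states the machine shrinks.
A 7-state machine:
        a   b  
>  S0   S1  S2 
   S1   S3  S4 
   S2   S5  S4 
   S3   S3  S3 
   S4   S6  S3 
   S5   S6  S6 
 * S6   S3  S3 
(> = start, * = accepting)

start=S0; accept=S6; S0-a->S1; S0-b->S2; S1-a->S3; S1-b->S4; S2-a->S5; S2-b->S4; S3-a->S3; S3-b->S3; S4-a->S6; S4-b->S3; S5-a->S6; S5-b->S6; S6-a->S3; S6-b->S3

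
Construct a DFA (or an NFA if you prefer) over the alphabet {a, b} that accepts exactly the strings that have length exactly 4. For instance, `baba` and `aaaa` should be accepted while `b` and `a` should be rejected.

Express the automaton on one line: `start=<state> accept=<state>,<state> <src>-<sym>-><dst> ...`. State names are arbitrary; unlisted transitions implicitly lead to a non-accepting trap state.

We only need to distinguish lengths 0, 1, …, 4, and '>4'. Chain s0 → s1 → s2 → s3 → s4 → s5 on every symbol, with s5 looping. Accepting states: {s4}.
A 6-state machine:
        a   b  
>  s0   s1  s1 
   s1   s2  s2 
   s2   s3  s3 
   s3   s4  s4 
 * s4   s5  s5 
   s5   s5  s5 
(> = start, * = accepting)

start=s0 accept=s4 s0-a->s1 s0-b->s1 s1-a->s2 s1-b->s2 s2-a->s3 s2-b->s3 s3-a->s4 s3-b->s4 s4-a->s5 s4-b->s5 s5-a->s5 s5-b->s5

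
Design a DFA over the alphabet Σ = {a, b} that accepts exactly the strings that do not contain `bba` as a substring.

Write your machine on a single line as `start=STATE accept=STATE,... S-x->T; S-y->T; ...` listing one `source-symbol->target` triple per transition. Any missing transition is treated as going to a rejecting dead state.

start=s0; accept=s0,s1,s2; s0-a->s0; s0-b->s1; s1-a->s0; s1-b->s2; s2-a->s3; s2-b->s2; s3-a->s3; s3-b->s3

Track partial matches of the forbidden pattern `bba`. State s3 is a dead state reached once `bba` has occurred; every other state accepts. s0 means no part of `bba` is currently matched.
4 states suffice.
        a   b  
>* s0   s0  s1 
 * s1   s0  s2 
 * s2   s3  s2 
   s3   s3  s3 
(> = start, * = accepting)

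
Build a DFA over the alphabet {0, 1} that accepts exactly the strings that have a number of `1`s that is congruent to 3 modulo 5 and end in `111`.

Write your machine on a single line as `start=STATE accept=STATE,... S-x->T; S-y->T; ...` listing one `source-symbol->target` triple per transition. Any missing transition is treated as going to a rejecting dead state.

start=q0; accept=q5; q0-0->q0; q0-1->q1; q1-0->q2; q1-1->q3; q2-0->q2; q2-1->q4; q3-0->q4; q3-1->q5; q4-0->q4; q4-1->q6; q5-0->q6; q5-1->q7; q6-0->q6; q6-1->q7; q7-0->q7; q7-1->q0

Run two small machines in parallel and take their product. The first has 5 states tracking the count of `1`s modulo 5; the second has 4 states tracking how much of the suffix `111` has currently been matched. A product state is a pair (one from each), accepting exactly when both do. Minimizing collapses redundant product states.
        0   1  
>  q0   q0  q1 
   q1   q2  q3 
   q2   q2  q4 
   q3   q4  q5 
   q4   q4  q6 
 * q5   q6  q7 
   q6   q6  q7 
   q7   q7  q0 
(> = start, * = accepting)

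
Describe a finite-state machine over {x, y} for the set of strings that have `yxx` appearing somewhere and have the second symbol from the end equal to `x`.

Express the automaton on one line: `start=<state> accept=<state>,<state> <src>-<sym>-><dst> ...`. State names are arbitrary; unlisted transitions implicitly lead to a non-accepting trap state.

start=q0 accept=q3,q4 q0-x->q0 q0-y->q1 q1-x->q2 q1-y->q1 q2-x->q3 q2-y->q1 q3-x->q3 q3-y->q4 q4-x->q5 q4-y->q6 q5-x->q3 q5-y->q4 q6-x->q5 q6-y->q6

Run two small machines in parallel and take their product. The first has 4 states tracking whether and how much of `yxx` has been seen; the second has 7 states tracking the last 2 symbols read. A product state is a pair (one from each), accepting exactly when both do. After merging equivalent states the machine shrinks.
7 states suffice.
        x   y  
>  q0   q0  q1 
   q1   q2  q1 
   q2   q3  q1 
 * q3   q3  q4 
 * q4   q5  q6 
   q5   q3  q4 
   q6   q5  q6 
(> = start, * = accepting)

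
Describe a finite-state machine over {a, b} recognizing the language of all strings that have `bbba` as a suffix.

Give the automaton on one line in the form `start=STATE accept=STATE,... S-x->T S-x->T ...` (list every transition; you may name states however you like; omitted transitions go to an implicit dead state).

start=s0 accept=s4 s0-a->s0 s0-b->s1 s1-a->s0 s1-b->s2 s2-a->s0 s2-b->s3 s3-a->s4 s3-b->s3 s4-a->s0 s4-b->s1

Let each state record the length of the longest suffix of the input read so far that is also a prefix of `bbba`. s1 means the last symbol is `b`; s2 means the last 2 symbols are `bb`; s3 means the last 3 symbols are `bbb`; s4 means the last 4 symbols are `bbba`. Accept only at s4, where the string currently ends in `bbba`.
With 5 states:
        a   b  
>  s0   s0  s1 
   s1   s0  s2 
   s2   s0  s3 
   s3   s4  s3 
 * s4   s0  s1 
(> = start, * = accepting)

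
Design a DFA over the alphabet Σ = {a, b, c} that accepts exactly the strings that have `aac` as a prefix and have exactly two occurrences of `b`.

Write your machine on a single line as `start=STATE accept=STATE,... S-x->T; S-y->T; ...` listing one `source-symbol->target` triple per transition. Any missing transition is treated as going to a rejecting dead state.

start=s0; accept=s6; s0-a->s1; s0-b->s2; s0-c->s2; s1-a->s3; s1-b->s2; s1-c->s2; s2-a->s2; s2-b->s2; s2-c->s2; s3-a->s2; s3-b->s2; s3-c->s4; s4-a->s4; s4-b->s5; s4-c->s4; s5-a->s5; s5-b->s6; s5-c->s5; s6-a->s6; s6-b->s2; s6-c->s6

Run two small machines in parallel and take their product. The first has 5 states tracking whether the input so far still matches the prefix `aac`; the second has 4 states tracking the count of `b`s, saturating at 3. A product state is a pair (one from each), accepting exactly when both do. Equivalent product states are then merged.
A 7-state machine:
        a   b   c  
>  s0   s1  s2  s2 
   s1   s3  s2  s2 
   s2   s2  s2  s2 
   s3   s2  s2  s4 
   s4   s4  s5  s4 
   s5   s5  s6  s5 
 * s6   s6  s2  s6 
(> = start, * = accepting)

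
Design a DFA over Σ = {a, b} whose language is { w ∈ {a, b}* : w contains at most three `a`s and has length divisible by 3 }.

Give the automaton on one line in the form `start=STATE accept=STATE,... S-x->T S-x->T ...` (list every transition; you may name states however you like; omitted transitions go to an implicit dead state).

start=S0 accept=S0,S6,S7,S8 S0-a->S1 S0-b->S2 S1-a->S3 S1-b->S4 S2-a->S4 S2-b->S5 S3-a->S6 S3-b->S7 S4-a->S7 S4-b->S8 S5-a->S8 S5-b->S0 S6-a->S9 S6-b->S10 S7-a->S10 S7-b->S11 S8-a->S11 S8-b->S1 S9-a->S9 S9-b->S9 S10-a->S9 S10-b->S12 S11-a->S12 S11-b->S3 S12-a->S9 S12-b->S6

Run two small machines in parallel and take their product. One (5 states) tracks the count of `a`s, saturating at 4; the other (3 states) tracks the input length modulo 3. Each combined state is a pair, one component from each; accept when both components accept. After merging equivalent states the machine shrinks.
          a    b  
>* S0     S1   S2 
   S1     S3   S4 
   S2     S4   S5 
   S3     S6   S7 
   S4     S7   S8 
   S5     S8   S0 
 * S6     S9  S10 
 * S7    S10  S11 
 * S8    S11   S1 
   S9     S9   S9 
   S10    S9  S12 
   S11   S12   S3 
   S12    S9   S6 
(> = start, * = accepting)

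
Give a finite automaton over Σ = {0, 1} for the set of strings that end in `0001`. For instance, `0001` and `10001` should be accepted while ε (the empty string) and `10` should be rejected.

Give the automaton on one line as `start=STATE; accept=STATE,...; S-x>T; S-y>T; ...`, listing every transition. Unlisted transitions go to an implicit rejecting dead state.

Let each state record the length of the longest suffix of the input read so far that is also a prefix of `0001`. s1 means the last symbol is `0`; s2 means the last 2 symbols are `00`; s3 means the last 3 symbols are `000`; s4 means the last 4 symbols are `0001`. Accept only at s4, where the string currently ends in `0001`.
5 states suffice.
        0   1  
>  s0   s1  s0 
   s1   s2  s0 
   s2   s3  s0 
   s3   s3  s4 
 * s4   s1  s0 
(> = start, * = accepting)

start=s0; accept=s4; s0-0>s1; s0-1>s0; s1-0>s2; s1-1>s0; s2-0>s3; s2-1>s0; s3-0>s3; s3-1>s4; s4-0>s1; s4-1>s0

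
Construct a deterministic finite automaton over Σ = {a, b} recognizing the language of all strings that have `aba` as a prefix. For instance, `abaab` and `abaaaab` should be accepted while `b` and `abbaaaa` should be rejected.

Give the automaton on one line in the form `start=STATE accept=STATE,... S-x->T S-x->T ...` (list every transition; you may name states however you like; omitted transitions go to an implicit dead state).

start=s0 accept=s3 s0-a->s1 s0-b->s4 s1-a->s4 s1-b->s2 s2-a->s3 s2-b->s4 s3-a->s3 s3-b->s3 s4-a->s4 s4-b->s4

Walk along `aba` while the input agrees: from s0 take `a` to s1, and so on. Any deviation drops to the rejecting sink s4. Once s3 is reached the prefix is confirmed and every continuation is accepted.
A 5-state machine:
        a   b  
>  s0   s1  s4 
   s1   s4  s2 
   s2   s3  s4 
 * s3   s3  s3 
   s4   s4  s4 
(> = start, * = accepting)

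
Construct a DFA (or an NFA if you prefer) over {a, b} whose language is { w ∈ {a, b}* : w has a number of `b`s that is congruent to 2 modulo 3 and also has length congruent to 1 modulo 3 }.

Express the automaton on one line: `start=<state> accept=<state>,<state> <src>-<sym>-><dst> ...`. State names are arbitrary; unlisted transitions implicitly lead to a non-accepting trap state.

start=q0 accept=q8 q0-a->q1 q0-b->q2 q1-a->q3 q1-b->q4 q2-a->q4 q2-b->q5 q3-a->q0 q3-b->q6 q4-a->q6 q4-b->q7 q5-a->q7 q5-b->q0 q6-a->q2 q6-b->q8 q7-a->q8 q7-b->q1 q8-a->q5 q8-b->q3

Build one automaton per condition and run them in lockstep. The first has 3 states tracking the count of `b`s modulo 3; the second has 3 states tracking the input length modulo 3. A product state is a pair (one from each), accepting exactly when both do.
A 9-state machine:
        a   b  
>  q0   q1  q2 
   q1   q3  q4 
   q2   q4  q5 
   q3   q0  q6 
   q4   q6  q7 
   q5   q7  q0 
   q6   q2  q8 
   q7   q8  q1 
 * q8   q5  q3 
(> = start, * = accepting)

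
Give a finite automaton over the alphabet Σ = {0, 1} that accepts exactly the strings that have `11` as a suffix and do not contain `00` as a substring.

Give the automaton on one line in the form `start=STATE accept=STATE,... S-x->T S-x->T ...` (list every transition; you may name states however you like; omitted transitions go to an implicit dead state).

start=q0 accept=q4 q0-0->q1 q0-1->q2 q1-0->q3 q1-1->q2 q2-0->q1 q2-1->q4 q3-0->q3 q3-1->q3 q4-0->q1 q4-1->q4

Handle the two conditions separately and then intersect. The first has 3 states tracking how much of the suffix `11` has currently been matched; the second has 3 states tracking partial matches of the forbidden pattern `00`. A product state is a pair (one from each), accepting exactly when both do. Minimizing collapses redundant product states.
        0   1  
>  q0   q1  q2 
   q1   q3  q2 
   q2   q1  q4 
   q3   q3  q3 
 * q4   q1  q4 
(> = start, * = accepting)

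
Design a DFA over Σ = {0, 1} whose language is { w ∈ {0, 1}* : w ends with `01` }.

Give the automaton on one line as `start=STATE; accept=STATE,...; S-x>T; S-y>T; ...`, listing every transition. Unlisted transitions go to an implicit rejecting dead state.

start=A; accept=C; A-0>B; A-1>A; B-0>B; B-1>C; C-0>B; C-1>A

Let each state record the length of the longest suffix of the input read so far that is also a prefix of `01`. B means the last symbol is `0`; C means the last 2 symbols are `01`. Accept only at C, where the string currently ends in `01`.
3 states suffice.
       0  1 
>  A   B  A 
   B   B  C 
 * C   B  A 
(> = start, * = accepting)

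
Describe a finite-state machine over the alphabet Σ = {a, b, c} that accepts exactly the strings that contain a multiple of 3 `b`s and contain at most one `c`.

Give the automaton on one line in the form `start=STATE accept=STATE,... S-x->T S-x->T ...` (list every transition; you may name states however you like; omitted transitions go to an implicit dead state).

start=S0 accept=S0,S2 S0-a->S0 S0-b->S1 S0-c->S2 S1-a->S1 S1-b->S3 S1-c->S4 S2-a->S2 S2-b->S4 S2-c->S5 S3-a->S3 S3-b->S0 S3-c->S6 S4-a->S4 S4-b->S6 S4-c->S5 S5-a->S5 S5-b->S5 S5-c->S5 S6-a->S6 S6-b->S2 S6-c->S5

Run two small machines in parallel and take their product. One (3 states) tracks the count of `b`s modulo 3; the other (3 states) tracks the count of `c`s, saturating at 2. Each combined state is a pair, one component from each; accept when both components accept. Minimizing collapses redundant product states.
        a   b   c  
>* S0   S0  S1  S2 
   S1   S1  S3  S4 
 * S2   S2  S4  S5 
   S3   S3  S0  S6 
   S4   S4  S6  S5 
   S5   S5  S5  S5 
   S6   S6  S2  S5 
(> = start, * = accepting)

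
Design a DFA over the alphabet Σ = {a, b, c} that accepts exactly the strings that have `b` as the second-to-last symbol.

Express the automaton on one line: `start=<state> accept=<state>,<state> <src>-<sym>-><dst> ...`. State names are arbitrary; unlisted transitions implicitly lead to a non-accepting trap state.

start=q0 accept=q7,q8,q9 q0-a->q1 q0-b->q2 q0-c->q3 q1-a->q4 q1-b->q5 q1-c->q6 q2-a->q7 q2-b->q8 q2-c->q9 q3-a->q10 q3-b->q11 q3-c->q12 q4-a->q4 q4-b->q5 q4-c->q6 q5-a->q7 q5-b->q8 q5-c->q9 q6-a->q10 q6-b->q11 q6-c->q12 q7-a->q4 q7-b->q5 q7-c->q6 q8-a->q7 q8-b->q8 q8-c->q9 q9-a->q10 q9-b->q11 q9-c->q12 q10-a->q4 q10-b->q5 q10-c->q6 q11-a->q7 q11-b->q8 q11-c->q9 q12-a->q10 q12-b->q11 q12-c->q12

Because acceptance depends on a position counted from the end, the machine has to buffer the most recent 2 symbols. Make each state the string of the last up-to-2 symbols read; on input `x` shift the window left and append `x`. Accept when the buffered window has length 2 and begins with `b`.
A 13-state machine:
          a    b    c  
>  q0     q1   q2   q3 
   q1     q4   q5   q6 
   q2     q7   q8   q9 
   q3    q10  q11  q12 
   q4     q4   q5   q6 
   q5     q7   q8   q9 
   q6    q10  q11  q12 
 * q7     q4   q5   q6 
 * q8     q7   q8   q9 
 * q9    q10  q11  q12 
   q10    q4   q5   q6 
   q11    q7   q8   q9 
   q12   q10  q11  q12 
(> = start, * = accepting)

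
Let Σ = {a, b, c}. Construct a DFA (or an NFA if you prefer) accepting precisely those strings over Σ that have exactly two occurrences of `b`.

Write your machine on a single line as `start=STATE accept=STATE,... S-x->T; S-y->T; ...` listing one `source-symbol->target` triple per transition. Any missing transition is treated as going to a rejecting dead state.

Only the number of `b`s matters, and only up to 3. Make a chain q0 → q1 → q2 → q3 advanced by each `b` (with q3 absorbing); every other symbol self-loops. The accepting set is {q2}.
4 states suffice.
        a   b   c  
>  q0   q0  q1  q0 
   q1   q1  q2  q1 
 * q2   q2  q3  q2 
   q3   q3  q3  q3 
(> = start, * = accepting)

start=q0; accept=q2; q0-a->q0; q0-b->q1; q0-c->q0; q1-a->q1; q1-b->q2; q1-c->q1; q2-a->q2; q2-b->q3; q2-c->q2; q3-a->q3; q3-b->q3; q3-c->q3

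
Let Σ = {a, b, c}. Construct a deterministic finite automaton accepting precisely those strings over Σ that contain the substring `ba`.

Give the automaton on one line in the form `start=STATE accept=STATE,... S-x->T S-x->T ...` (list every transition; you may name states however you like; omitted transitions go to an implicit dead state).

start=S0 accept=S2 S0-a->S0 S0-b->S1 S0-c->S0 S1-a->S2 S1-b->S1 S1-c->S0 S2-a->S2 S2-b->S2 S2-c->S2

Track how much of `ba` has been matched so far: state S0 is no progress, S2 is the absorbing accept state reached once `ba` has occurred. Intermediate states record partial matches; on a mismatch, fall back to the longest reusable overlap.
3 states suffice.
        a   b   c  
>  S0   S0  S1  S0 
   S1   S2  S1  S0 
 * S2   S2  S2  S2 
(> = start, * = accepting)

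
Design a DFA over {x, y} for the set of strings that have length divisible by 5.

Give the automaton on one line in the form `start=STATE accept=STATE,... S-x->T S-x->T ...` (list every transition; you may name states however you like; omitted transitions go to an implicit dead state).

start=q0 accept=q0 q0-x->q1 q0-y->q1 q1-x->q2 q1-y->q2 q2-x->q3 q2-y->q3 q3-x->q4 q3-y->q4 q4-x->q0 q4-y->q0

Count input length modulo 5: every symbol advances one step around the cycle q0 → q1 → q2 → q3 → q4 → q0. Accept at q0.
        x   y  
>* q0   q1  q1 
   q1   q2  q2 
   q2   q3  q3 
   q3   q4  q4 
   q4   q0  q0 
(> = start, * = accepting)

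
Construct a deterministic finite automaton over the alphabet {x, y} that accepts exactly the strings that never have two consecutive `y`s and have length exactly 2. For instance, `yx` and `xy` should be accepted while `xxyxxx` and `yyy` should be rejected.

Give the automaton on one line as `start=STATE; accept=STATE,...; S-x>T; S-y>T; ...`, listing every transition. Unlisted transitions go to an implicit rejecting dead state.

start=q0; accept=q3,q4; q0-x>q1; q0-y>q2; q1-x>q3; q1-y>q4; q2-x>q3; q2-y>q5; q3-x>q6; q3-y>q7; q4-x>q6; q4-y>q8; q5-x>q8; q5-y>q8; q6-x>q6; q6-y>q7; q7-x>q6; q7-y>q8; q8-x>q8; q8-y>q8

Handle the two conditions separately and then intersect. The first has 3 states tracking partial matches of the forbidden pattern `yy`; the second has 4 states tracking the input length, saturating at 3. A product state is a pair (one from each), accepting exactly when both do.
9 states suffice.
        x   y  
>  q0   q1  q2 
   q1   q3  q4 
   q2   q3  q5 
 * q3   q6  q7 
 * q4   q6  q8 
   q5   q8  q8 
   q6   q6  q7 
   q7   q6  q8 
   q8   q8  q8 
(> = start, * = accepting)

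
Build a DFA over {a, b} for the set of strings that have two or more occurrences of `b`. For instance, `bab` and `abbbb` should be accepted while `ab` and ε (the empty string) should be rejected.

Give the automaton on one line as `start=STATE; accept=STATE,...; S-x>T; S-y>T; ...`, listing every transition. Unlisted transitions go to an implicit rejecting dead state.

Count `b`s, saturating at 3: states q0 through q2 mean 0 through 2 `b`s seen; q3 means more than 2. Each `b` increments (capped at q3); other symbols loop. Accept from {q2, q3}.
        a   b  
>  q0   q0  q1 
   q1   q1  q2 
 * q2   q2  q3 
 * q3   q3  q3 
(> = start, * = accepting)

start=q0; accept=q2,q3; q0-a>q0; q0-b>q1; q1-a>q1; q1-b>q2; q2-a>q2; q2-b>q3; q3-a>q3; q3-b>q3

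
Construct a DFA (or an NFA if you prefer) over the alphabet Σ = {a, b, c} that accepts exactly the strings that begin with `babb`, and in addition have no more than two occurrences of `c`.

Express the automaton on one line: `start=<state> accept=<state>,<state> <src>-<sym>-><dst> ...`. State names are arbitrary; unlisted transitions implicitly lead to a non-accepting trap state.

Handle the two conditions separately and then intersect. The first has 6 states tracking whether the input so far still matches the prefix `babb`; the second has 4 states tracking the count of `c`s, saturating at 3. A product state is a pair (one from each), accepting exactly when both do. Minimizing collapses redundant product states.
        a   b   c  
>  q0   q1  q2  q1 
   q1   q1  q1  q1 
   q2   q3  q1  q1 
   q3   q1  q4  q1 
   q4   q1  q5  q1 
 * q5   q5  q5  q6 
 * q6   q6  q6  q7 
 * q7   q7  q7  q1 
(> = start, * = accepting)

start=q0 accept=q5,q6,q7 q0-a->q1 q0-b->q2 q0-c->q1 q1-a->q1 q1-b->q1 q1-c->q1 q2-a->q3 q2-b->q1 q2-c->q1 q3-a->q1 q3-b->q4 q3-c->q1 q4-a->q1 q4-b->q5 q4-c->q1 q5-a->q5 q5-b->q5 q5-c->q6 q6-a->q6 q6-b->q6 q6-c->q7 q7-a->q7 q7-b->q7 q7-c->q1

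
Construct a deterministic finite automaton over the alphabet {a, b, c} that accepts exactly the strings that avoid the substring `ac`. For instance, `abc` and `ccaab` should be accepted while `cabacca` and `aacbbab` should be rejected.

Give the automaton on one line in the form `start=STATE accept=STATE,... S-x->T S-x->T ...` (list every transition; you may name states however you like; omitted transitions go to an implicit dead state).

start=q0 accept=q0,q1 q0-a->q1 q0-b->q0 q0-c->q0 q1-a->q1 q1-b->q0 q1-c->q2 q2-a->q2 q2-b->q2 q2-c->q2

This is the complement of 'contains `ac`'. Use the same substring-matching states — q0 through q2 holding how much of `ac` has just been matched — but flip the accepting set: everything except the trap q2 accepts.
        a   b   c  
>* q0   q1  q0  q0 
 * q1   q1  q0  q2 
   q2   q2  q2  q2 
(> = start, * = accepting)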